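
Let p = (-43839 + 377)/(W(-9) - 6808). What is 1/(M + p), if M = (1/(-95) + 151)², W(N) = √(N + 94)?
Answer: 21522249740339674900/490797798049416188709321 - 1770003531875*√85/981595596098832377418642 ≈ 4.3852e-5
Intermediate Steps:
W(N) = √(94 + N)
M = 205750336/9025 (M = (-1/95 + 151)² = (14344/95)² = 205750336/9025 ≈ 22798.)
p = -43462/(-6808 + √85) (p = (-43839 + 377)/(√(94 - 9) - 6808) = -43462/(√85 - 6808) = -43462/(-6808 + √85) ≈ 6.3926)
1/(M + p) = 1/(205750336/9025 + (295889296/46348779 + 43462*√85/46348779)) = 1/(9538947253336144/418297730475 + 43462*√85/46348779)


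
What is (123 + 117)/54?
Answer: 40/9 ≈ 4.4444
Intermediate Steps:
(123 + 117)/54 = (1/54)*240 = 40/9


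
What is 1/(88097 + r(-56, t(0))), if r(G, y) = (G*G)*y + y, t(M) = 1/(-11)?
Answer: 11/965930 ≈ 1.1388e-5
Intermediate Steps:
t(M) = -1/11 (t(M) = 1*(-1/11) = -1/11)
r(G, y) = y + y*G² (r(G, y) = G²*y + y = y*G² + y = y + y*G²)
1/(88097 + r(-56, t(0))) = 1/(88097 - (1 + (-56)²)/11) = 1/(88097 - (1 + 3136)/11) = 1/(88097 - 1/11*3137) = 1/(88097 - 3137/11) = 1/(965930/11) = 11/965930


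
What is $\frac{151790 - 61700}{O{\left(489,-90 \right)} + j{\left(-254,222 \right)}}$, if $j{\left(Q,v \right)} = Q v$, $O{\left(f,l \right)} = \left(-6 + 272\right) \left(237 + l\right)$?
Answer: $- \frac{15015}{2881} \approx -5.2117$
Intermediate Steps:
$O{\left(f,l \right)} = 63042 + 266 l$ ($O{\left(f,l \right)} = 266 \left(237 + l\right) = 63042 + 266 l$)
$\frac{151790 - 61700}{O{\left(489,-90 \right)} + j{\left(-254,222 \right)}} = \frac{151790 - 61700}{\left(63042 + 266 \left(-90\right)\right) - 56388} = \frac{90090}{\left(63042 - 23940\right) - 56388} = \frac{90090}{39102 - 56388} = \frac{90090}{-17286} = 90090 \left(- \frac{1}{17286}\right) = - \frac{15015}{2881}$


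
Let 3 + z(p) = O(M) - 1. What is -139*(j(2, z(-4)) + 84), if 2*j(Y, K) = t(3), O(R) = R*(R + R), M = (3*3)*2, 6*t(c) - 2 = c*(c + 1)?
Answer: -71029/6 ≈ -11838.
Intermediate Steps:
t(c) = ⅓ + c*(1 + c)/6 (t(c) = ⅓ + (c*(c + 1))/6 = ⅓ + (c*(1 + c))/6 = ⅓ + c*(1 + c)/6)
M = 18 (M = 9*2 = 18)
O(R) = 2*R² (O(R) = R*(2*R) = 2*R²)
z(p) = 644 (z(p) = -3 + (2*18² - 1) = -3 + (2*324 - 1) = -3 + (648 - 1) = -3 + 647 = 644)
j(Y, K) = 7/6 (j(Y, K) = (⅓ + (⅙)*3 + (⅙)*3²)/2 = (⅓ + ½ + (⅙)*9)/2 = (⅓ + ½ + 3/2)/2 = (½)*(7/3) = 7/6)
-139*(j(2, z(-4)) + 84) = -139*(7/6 + 84) = -139*511/6 = -71029/6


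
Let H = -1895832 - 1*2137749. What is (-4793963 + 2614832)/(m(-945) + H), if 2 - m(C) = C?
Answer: 2179131/4032634 ≈ 0.54037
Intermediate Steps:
m(C) = 2 - C
H = -4033581 (H = -1895832 - 2137749 = -4033581)
(-4793963 + 2614832)/(m(-945) + H) = (-4793963 + 2614832)/((2 - 1*(-945)) - 4033581) = -2179131/((2 + 945) - 4033581) = -2179131/(947 - 4033581) = -2179131/(-4032634) = -2179131*(-1/4032634) = 2179131/4032634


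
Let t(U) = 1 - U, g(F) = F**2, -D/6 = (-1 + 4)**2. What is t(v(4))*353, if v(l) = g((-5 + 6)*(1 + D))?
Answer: -991224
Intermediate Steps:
D = -54 (D = -6*(-1 + 4)**2 = -6*3**2 = -6*9 = -54)
v(l) = 2809 (v(l) = ((-5 + 6)*(1 - 54))**2 = (1*(-53))**2 = (-53)**2 = 2809)
t(v(4))*353 = (1 - 1*2809)*353 = (1 - 2809)*353 = -2808*353 = -991224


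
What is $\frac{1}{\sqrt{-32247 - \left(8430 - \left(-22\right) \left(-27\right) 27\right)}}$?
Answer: $- \frac{i \sqrt{24639}}{24639} \approx - 0.0063707 i$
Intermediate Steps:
$\frac{1}{\sqrt{-32247 - \left(8430 - \left(-22\right) \left(-27\right) 27\right)}} = \frac{1}{\sqrt{-32247 + \left(594 \cdot 27 - 8430\right)}} = \frac{1}{\sqrt{-32247 + \left(16038 - 8430\right)}} = \frac{1}{\sqrt{-32247 + 7608}} = \frac{1}{\sqrt{-24639}} = \frac{1}{i \sqrt{24639}} = - \frac{i \sqrt{24639}}{24639}$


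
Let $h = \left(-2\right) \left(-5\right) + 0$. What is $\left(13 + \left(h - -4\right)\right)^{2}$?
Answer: $729$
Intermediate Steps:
$h = 10$ ($h = 10 + 0 = 10$)
$\left(13 + \left(h - -4\right)\right)^{2} = \left(13 + \left(10 - -4\right)\right)^{2} = \left(13 + \left(10 + 4\right)\right)^{2} = \left(13 + 14\right)^{2} = 27^{2} = 729$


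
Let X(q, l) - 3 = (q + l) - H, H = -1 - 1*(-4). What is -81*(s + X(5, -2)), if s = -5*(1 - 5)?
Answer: -1863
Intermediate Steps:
H = 3 (H = -1 + 4 = 3)
X(q, l) = l + q (X(q, l) = 3 + ((q + l) - 1*3) = 3 + ((l + q) - 3) = 3 + (-3 + l + q) = l + q)
s = 20 (s = -5*(-4) = 20)
-81*(s + X(5, -2)) = -81*(20 + (-2 + 5)) = -81*(20 + 3) = -81*23 = -1863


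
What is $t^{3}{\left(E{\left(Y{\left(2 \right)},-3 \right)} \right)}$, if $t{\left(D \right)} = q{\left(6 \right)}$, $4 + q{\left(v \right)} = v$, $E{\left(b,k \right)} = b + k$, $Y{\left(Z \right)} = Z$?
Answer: $8$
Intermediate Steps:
$q{\left(v \right)} = -4 + v$
$t{\left(D \right)} = 2$ ($t{\left(D \right)} = -4 + 6 = 2$)
$t^{3}{\left(E{\left(Y{\left(2 \right)},-3 \right)} \right)} = 2^{3} = 8$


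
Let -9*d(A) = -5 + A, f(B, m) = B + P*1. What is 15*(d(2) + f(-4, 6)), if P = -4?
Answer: -115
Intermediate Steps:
f(B, m) = -4 + B (f(B, m) = B - 4*1 = B - 4 = -4 + B)
d(A) = 5/9 - A/9 (d(A) = -(-5 + A)/9 = 5/9 - A/9)
15*(d(2) + f(-4, 6)) = 15*((5/9 - 1/9*2) + (-4 - 4)) = 15*((5/9 - 2/9) - 8) = 15*(1/3 - 8) = 15*(-23/3) = -115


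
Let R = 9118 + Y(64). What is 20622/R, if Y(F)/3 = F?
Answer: 1473/665 ≈ 2.2150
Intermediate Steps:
Y(F) = 3*F
R = 9310 (R = 9118 + 3*64 = 9118 + 192 = 9310)
20622/R = 20622/9310 = 20622*(1/9310) = 1473/665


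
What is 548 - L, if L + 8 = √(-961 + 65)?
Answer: 556 - 8*I*√14 ≈ 556.0 - 29.933*I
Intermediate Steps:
L = -8 + 8*I*√14 (L = -8 + √(-961 + 65) = -8 + √(-896) = -8 + 8*I*√14 ≈ -8.0 + 29.933*I)
548 - L = 548 - (-8 + 8*I*√14) = 548 + (8 - 8*I*√14) = 556 - 8*I*√14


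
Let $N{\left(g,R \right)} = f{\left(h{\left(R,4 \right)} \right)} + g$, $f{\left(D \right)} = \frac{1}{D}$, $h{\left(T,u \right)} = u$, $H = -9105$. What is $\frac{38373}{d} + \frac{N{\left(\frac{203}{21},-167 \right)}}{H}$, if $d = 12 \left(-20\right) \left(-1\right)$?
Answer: $\frac{69876757}{437040} \approx 159.89$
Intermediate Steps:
$d = 240$ ($d = \left(-240\right) \left(-1\right) = 240$)
$N{\left(g,R \right)} = \frac{1}{4} + g$
$\frac{38373}{d} + \frac{N{\left(\frac{203}{21},-167 \right)}}{H} = \frac{38373}{240} + \frac{\frac{1}{4} + \frac{203}{21}}{-9105} = 38373 \cdot \frac{1}{240} + \left(\frac{1}{4} + 203 \cdot \frac{1}{21}\right) \left(- \frac{1}{9105}\right) = \frac{12791}{80} + \left(\frac{1}{4} + \frac{29}{3}\right) \left(- \frac{1}{9105}\right) = \frac{12791}{80} + \frac{119}{12} \left(- \frac{1}{9105}\right) = \frac{12791}{80} - \frac{119}{109260} = \frac{69876757}{437040}$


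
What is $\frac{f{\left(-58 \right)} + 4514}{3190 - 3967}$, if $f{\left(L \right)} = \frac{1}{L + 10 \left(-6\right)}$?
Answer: $- \frac{76093}{13098} \approx -5.8095$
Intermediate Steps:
$f{\left(L \right)} = \frac{1}{-60 + L}$ ($f{\left(L \right)} = \frac{1}{L - 60} = \frac{1}{-60 + L}$)
$\frac{f{\left(-58 \right)} + 4514}{3190 - 3967} = \frac{\frac{1}{-60 - 58} + 4514}{3190 - 3967} = \frac{\frac{1}{-118} + 4514}{-777} = \left(- \frac{1}{118} + 4514\right) \left(- \frac{1}{777}\right) = \frac{532651}{118} \left(- \frac{1}{777}\right) = - \frac{76093}{13098}$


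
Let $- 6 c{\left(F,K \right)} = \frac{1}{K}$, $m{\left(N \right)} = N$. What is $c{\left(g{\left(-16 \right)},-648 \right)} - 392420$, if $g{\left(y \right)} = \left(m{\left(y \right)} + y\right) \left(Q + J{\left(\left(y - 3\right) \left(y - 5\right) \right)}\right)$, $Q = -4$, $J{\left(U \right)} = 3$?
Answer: $- \frac{1525728959}{3888} \approx -3.9242 \cdot 10^{5}$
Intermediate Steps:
$g{\left(y \right)} = - 2 y$ ($g{\left(y \right)} = \left(y + y\right) \left(-4 + 3\right) = 2 y \left(-1\right) = - 2 y$)
$c{\left(F,K \right)} = - \frac{1}{6 K}$
$c{\left(g{\left(-16 \right)},-648 \right)} - 392420 = - \frac{1}{6 \left(-648\right)} - 392420 = \left(- \frac{1}{6}\right) \left(- \frac{1}{648}\right) - 392420 = \frac{1}{3888} - 392420 = - \frac{1525728959}{3888}$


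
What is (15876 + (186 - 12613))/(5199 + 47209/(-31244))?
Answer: 107760556/162390347 ≈ 0.66359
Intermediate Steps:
(15876 + (186 - 12613))/(5199 + 47209/(-31244)) = (15876 - 12427)/(5199 + 47209*(-1/31244)) = 3449/(5199 - 47209/31244) = 3449/(162390347/31244) = 3449*(31244/162390347) = 107760556/162390347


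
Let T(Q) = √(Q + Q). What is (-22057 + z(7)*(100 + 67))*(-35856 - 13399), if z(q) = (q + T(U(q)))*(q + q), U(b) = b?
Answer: 280310205 - 115158190*√14 ≈ -1.5057e+8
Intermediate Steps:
T(Q) = √2*√Q (T(Q) = √(2*Q) = √2*√Q)
z(q) = 2*q*(q + √2*√q) (z(q) = (q + √2*√q)*(q + q) = (q + √2*√q)*(2*q) = 2*q*(q + √2*√q))
(-22057 + z(7)*(100 + 67))*(-35856 - 13399) = (-22057 + (2*7*(7 + √2*√7))*(100 + 67))*(-35856 - 13399) = (-22057 + (2*7*(7 + √14))*167)*(-49255) = (-22057 + (98 + 14*√14)*167)*(-49255) = (-22057 + (16366 + 2338*√14))*(-49255) = (-5691 + 2338*√14)*(-49255) = 280310205 - 115158190*√14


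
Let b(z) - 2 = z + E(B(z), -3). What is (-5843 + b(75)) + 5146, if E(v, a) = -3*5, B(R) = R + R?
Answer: -635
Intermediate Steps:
B(R) = 2*R
E(v, a) = -15
b(z) = -13 + z (b(z) = 2 + (z - 15) = 2 + (-15 + z) = -13 + z)
(-5843 + b(75)) + 5146 = (-5843 + (-13 + 75)) + 5146 = (-5843 + 62) + 5146 = -5781 + 5146 = -635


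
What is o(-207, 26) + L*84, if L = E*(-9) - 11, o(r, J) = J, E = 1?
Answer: -1654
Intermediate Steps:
L = -20 (L = 1*(-9) - 11 = -9 - 11 = -20)
o(-207, 26) + L*84 = 26 - 20*84 = 26 - 1680 = -1654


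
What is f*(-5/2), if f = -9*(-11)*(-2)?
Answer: 495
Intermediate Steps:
f = -198 (f = 99*(-2) = -198)
f*(-5/2) = -(-990)/2 = -198*(-5/2) = 495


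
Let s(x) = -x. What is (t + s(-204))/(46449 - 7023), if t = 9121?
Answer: 9325/39426 ≈ 0.23652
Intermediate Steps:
(t + s(-204))/(46449 - 7023) = (9121 - 1*(-204))/(46449 - 7023) = (9121 + 204)/39426 = 9325*(1/39426) = 9325/39426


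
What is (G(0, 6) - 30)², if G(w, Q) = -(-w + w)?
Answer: 900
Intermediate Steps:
G(w, Q) = 0 (G(w, Q) = -1*0 = 0)
(G(0, 6) - 30)² = (0 - 30)² = (-30)² = 900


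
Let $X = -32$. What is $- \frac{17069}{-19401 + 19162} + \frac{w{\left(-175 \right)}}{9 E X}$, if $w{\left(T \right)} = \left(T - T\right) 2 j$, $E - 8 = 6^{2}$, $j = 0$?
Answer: $\frac{17069}{239} \approx 71.418$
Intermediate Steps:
$E = 44$ ($E = 8 + 6^{2} = 8 + 36 = 44$)
$w{\left(T \right)} = 0$ ($w{\left(T \right)} = \left(T - T\right) 2 \cdot 0 = 0 \cdot 2 \cdot 0 = 0 \cdot 0 = 0$)
$- \frac{17069}{-19401 + 19162} + \frac{w{\left(-175 \right)}}{9 E X} = - \frac{17069}{-19401 + 19162} + \frac{0}{9 \cdot 44 \left(-32\right)} = - \frac{17069}{-239} + \frac{0}{396 \left(-32\right)} = \left(-17069\right) \left(- \frac{1}{239}\right) + \frac{0}{-12672} = \frac{17069}{239} + 0 \left(- \frac{1}{12672}\right) = \frac{17069}{239} + 0 = \frac{17069}{239}$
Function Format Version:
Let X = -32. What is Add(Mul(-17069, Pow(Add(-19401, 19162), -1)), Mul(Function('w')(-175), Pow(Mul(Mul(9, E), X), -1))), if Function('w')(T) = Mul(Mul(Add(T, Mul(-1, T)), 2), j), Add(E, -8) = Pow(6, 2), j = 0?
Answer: Rational(17069, 239) ≈ 71.418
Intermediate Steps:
E = 44 (E = Add(8, Pow(6, 2)) = Add(8, 36) = 44)
Function('w')(T) = 0 (Function('w')(T) = Mul(Mul(Add(T, Mul(-1, T)), 2), 0) = Mul(Mul(0, 2), 0) = Mul(0, 0) = 0)
Add(Mul(-17069, Pow(Add(-19401, 19162), -1)), Mul(Function('w')(-175), Pow(Mul(Mul(9, E), X), -1))) = Add(Mul(-17069, Pow(Add(-19401, 19162), -1)), Mul(0, Pow(Mul(Mul(9, 44), -32), -1))) = Add(Mul(-17069, Pow(-239, -1)), Mul(0, Pow(Mul(396, -32), -1))) = Add(Mul(-17069, Rational(-1, 239)), Mul(0, Pow(-12672, -1))) = Add(Rational(17069, 239), Mul(0, Rational(-1, 12672))) = Add(Rational(17069, 239), 0) = Rational(17069, 239)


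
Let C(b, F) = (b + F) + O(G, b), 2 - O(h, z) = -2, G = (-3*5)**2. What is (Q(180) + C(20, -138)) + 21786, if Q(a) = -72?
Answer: 21600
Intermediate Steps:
G = 225 (G = (-15)**2 = 225)
O(h, z) = 4 (O(h, z) = 2 - 1*(-2) = 2 + 2 = 4)
C(b, F) = 4 + F + b (C(b, F) = (b + F) + 4 = (F + b) + 4 = 4 + F + b)
(Q(180) + C(20, -138)) + 21786 = (-72 + (4 - 138 + 20)) + 21786 = (-72 - 114) + 21786 = -186 + 21786 = 21600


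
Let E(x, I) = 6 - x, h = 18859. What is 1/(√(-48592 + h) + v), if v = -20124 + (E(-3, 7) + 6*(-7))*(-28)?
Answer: -6400/122889911 - I*√29733/368669733 ≈ -5.2079e-5 - 4.6772e-7*I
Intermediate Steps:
v = -19200 (v = -20124 + ((6 - 1*(-3)) + 6*(-7))*(-28) = -20124 + ((6 + 3) - 42)*(-28) = -20124 + (9 - 42)*(-28) = -20124 - 33*(-28) = -20124 + 924 = -19200)
1/(√(-48592 + h) + v) = 1/(√(-48592 + 18859) - 19200) = 1/(√(-29733) - 19200) = 1/(I*√29733 - 19200) = 1/(-19200 + I*√29733)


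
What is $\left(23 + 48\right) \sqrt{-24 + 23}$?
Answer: $71 i \approx 71.0 i$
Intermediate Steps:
$\left(23 + 48\right) \sqrt{-24 + 23} = 71 \sqrt{-1} = 71 i$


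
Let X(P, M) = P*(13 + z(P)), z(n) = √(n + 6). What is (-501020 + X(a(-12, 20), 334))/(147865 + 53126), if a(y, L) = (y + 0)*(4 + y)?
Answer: -71396/28713 + 32*√102/66997 ≈ -2.4817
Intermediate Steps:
a(y, L) = y*(4 + y)
z(n) = √(6 + n)
X(P, M) = P*(13 + √(6 + P))
(-501020 + X(a(-12, 20), 334))/(147865 + 53126) = (-501020 + (-12*(4 - 12))*(13 + √(6 - 12*(4 - 12))))/(147865 + 53126) = (-501020 + (-12*(-8))*(13 + √(6 - 12*(-8))))/200991 = (-501020 + 96*(13 + √(6 + 96)))*(1/200991) = (-501020 + 96*(13 + √102))*(1/200991) = (-501020 + (1248 + 96*√102))*(1/200991) = (-499772 + 96*√102)*(1/200991) = -71396/28713 + 32*√102/66997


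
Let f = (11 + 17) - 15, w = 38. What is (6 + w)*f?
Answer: 572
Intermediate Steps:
f = 13 (f = 28 - 15 = 13)
(6 + w)*f = (6 + 38)*13 = 44*13 = 572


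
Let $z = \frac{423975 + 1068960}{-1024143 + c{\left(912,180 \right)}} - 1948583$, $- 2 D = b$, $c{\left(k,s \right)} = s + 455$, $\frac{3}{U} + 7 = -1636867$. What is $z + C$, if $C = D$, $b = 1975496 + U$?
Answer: $- \frac{614924406899789160}{209419204249} \approx -2.9363 \cdot 10^{6}$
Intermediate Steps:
$U = - \frac{3}{1636874}$ ($U = \frac{3}{-7 - 1636867} = \frac{3}{-1636874} = 3 \left(- \frac{1}{1636874}\right) = - \frac{3}{1636874} \approx -1.8328 \cdot 10^{-6}$)
$c{\left(k,s \right)} = 455 + s$
$b = \frac{3233638039501}{1636874}$ ($b = 1975496 - \frac{3}{1636874} = \frac{3233638039501}{1636874} \approx 1.9755 \cdot 10^{6}$)
$D = - \frac{3233638039501}{3273748}$ ($D = \left(- \frac{1}{2}\right) \frac{3233638039501}{1636874} = - \frac{3233638039501}{3273748} \approx -9.8775 \cdot 10^{5}$)
$z = - \frac{1994391782099}{1023508}$ ($z = \frac{423975 + 1068960}{-1024143 + \left(455 + 180\right)} - 1948583 = \frac{1492935}{-1024143 + 635} - 1948583 = \frac{1492935}{-1023508} - 1948583 = 1492935 \left(- \frac{1}{1023508}\right) - 1948583 = - \frac{1492935}{1023508} - 1948583 = - \frac{1994391782099}{1023508} \approx -1.9486 \cdot 10^{6}$)
$C = - \frac{3233638039501}{3273748} \approx -9.8775 \cdot 10^{5}$
$z + C = - \frac{1994391782099}{1023508} - \frac{3233638039501}{3273748} = - \frac{614924406899789160}{209419204249}$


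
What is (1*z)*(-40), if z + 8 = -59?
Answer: 2680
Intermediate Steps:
z = -67 (z = -8 - 59 = -67)
(1*z)*(-40) = (1*(-67))*(-40) = -67*(-40) = 2680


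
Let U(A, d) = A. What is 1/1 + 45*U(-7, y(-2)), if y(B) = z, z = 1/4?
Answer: -314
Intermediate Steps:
z = 1/4 ≈ 0.25000
y(B) = 1/4
1/1 + 45*U(-7, y(-2)) = 1/1 + 45*(-7) = 1 - 315 = -314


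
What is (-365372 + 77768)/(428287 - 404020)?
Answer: -95868/8089 ≈ -11.852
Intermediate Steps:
(-365372 + 77768)/(428287 - 404020) = -287604/24267 = -287604*1/24267 = -95868/8089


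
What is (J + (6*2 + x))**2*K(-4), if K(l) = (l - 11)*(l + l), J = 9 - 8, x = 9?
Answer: 58080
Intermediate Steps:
J = 1
K(l) = 2*l*(-11 + l) (K(l) = (-11 + l)*(2*l) = 2*l*(-11 + l))
(J + (6*2 + x))**2*K(-4) = (1 + (6*2 + 9))**2*(2*(-4)*(-11 - 4)) = (1 + (12 + 9))**2*(2*(-4)*(-15)) = (1 + 21)**2*120 = 22**2*120 = 484*120 = 58080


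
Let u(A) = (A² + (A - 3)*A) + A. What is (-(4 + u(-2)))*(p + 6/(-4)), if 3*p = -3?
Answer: 40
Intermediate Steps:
p = -1 (p = (⅓)*(-3) = -1)
u(A) = A + A² + A*(-3 + A) (u(A) = (A² + (-3 + A)*A) + A = (A² + A*(-3 + A)) + A = A + A² + A*(-3 + A))
(-(4 + u(-2)))*(p + 6/(-4)) = (-(4 + 2*(-2)*(-1 - 2)))*(-1 + 6/(-4)) = (-(4 + 2*(-2)*(-3)))*(-1 + 6*(-¼)) = (-(4 + 12))*(-1 - 3/2) = -1*16*(-5/2) = -16*(-5/2) = 40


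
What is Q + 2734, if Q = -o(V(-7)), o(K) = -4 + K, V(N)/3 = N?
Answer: 2759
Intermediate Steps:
V(N) = 3*N
Q = 25 (Q = -(-4 + 3*(-7)) = -(-4 - 21) = -1*(-25) = 25)
Q + 2734 = 25 + 2734 = 2759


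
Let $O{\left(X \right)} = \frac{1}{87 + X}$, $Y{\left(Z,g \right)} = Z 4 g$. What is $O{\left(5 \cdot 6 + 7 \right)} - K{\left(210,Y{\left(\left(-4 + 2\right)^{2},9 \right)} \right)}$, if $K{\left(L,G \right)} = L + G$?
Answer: $- \frac{43895}{124} \approx -353.99$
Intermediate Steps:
$Y{\left(Z,g \right)} = 4 Z g$
$K{\left(L,G \right)} = G + L$
$O{\left(5 \cdot 6 + 7 \right)} - K{\left(210,Y{\left(\left(-4 + 2\right)^{2},9 \right)} \right)} = \frac{1}{87 + \left(5 \cdot 6 + 7\right)} - \left(4 \left(-4 + 2\right)^{2} \cdot 9 + 210\right) = \frac{1}{87 + \left(30 + 7\right)} - \left(4 \left(-2\right)^{2} \cdot 9 + 210\right) = \frac{1}{87 + 37} - \left(4 \cdot 4 \cdot 9 + 210\right) = \frac{1}{124} - \left(144 + 210\right) = \frac{1}{124} - 354 = - \frac{43895}{124}$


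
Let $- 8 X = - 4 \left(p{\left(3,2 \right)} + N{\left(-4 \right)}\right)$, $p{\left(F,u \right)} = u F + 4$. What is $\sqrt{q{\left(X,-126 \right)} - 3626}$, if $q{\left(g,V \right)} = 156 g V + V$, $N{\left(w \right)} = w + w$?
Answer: $4 i \sqrt{1463} \approx 153.0 i$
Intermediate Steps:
$N{\left(w \right)} = 2 w$
$p{\left(F,u \right)} = 4 + F u$ ($p{\left(F,u \right)} = F u + 4 = 4 + F u$)
$X = 1$ ($X = - \frac{\left(-4\right) \left(\left(4 + 3 \cdot 2\right) + 2 \left(-4\right)\right)}{8} = - \frac{\left(-4\right) \left(\left(4 + 6\right) - 8\right)}{8} = - \frac{\left(-4\right) \left(10 - 8\right)}{8} = - \frac{\left(-4\right) 2}{8} = \left(- \frac{1}{8}\right) \left(-8\right) = 1$)
$q{\left(g,V \right)} = V + 156 V g$ ($q{\left(g,V \right)} = 156 V g + V = V + 156 V g$)
$\sqrt{q{\left(X,-126 \right)} - 3626} = \sqrt{- 126 \left(1 + 156 \cdot 1\right) - 3626} = \sqrt{- 126 \left(1 + 156\right) - 3626} = \sqrt{\left(-126\right) 157 - 3626} = \sqrt{-19782 - 3626} = \sqrt{-23408} = 4 i \sqrt{1463}$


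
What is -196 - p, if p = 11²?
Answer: -317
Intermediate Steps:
p = 121
-196 - p = -196 - 1*121 = -196 - 121 = -317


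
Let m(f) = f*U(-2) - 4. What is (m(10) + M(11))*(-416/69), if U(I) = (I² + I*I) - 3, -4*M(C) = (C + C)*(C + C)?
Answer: 10400/23 ≈ 452.17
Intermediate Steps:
M(C) = -C² (M(C) = -(C + C)*(C + C)/4 = -2*C*2*C/4 = -C²)
U(I) = -3 + 2*I² (U(I) = (I² + I²) - 3 = 2*I² - 3 = -3 + 2*I²)
m(f) = -4 + 5*f (m(f) = f*(-3 + 2*(-2)²) - 4 = f*(-3 + 2*4) - 4 = f*(-3 + 8) - 4 = f*5 - 4 = 5*f - 4 = -4 + 5*f)
(m(10) + M(11))*(-416/69) = ((-4 + 5*10) - 1*11²)*(-416/69) = ((-4 + 50) - 1*121)*(-416*1/69) = (46 - 121)*(-416/69) = -75*(-416/69) = 10400/23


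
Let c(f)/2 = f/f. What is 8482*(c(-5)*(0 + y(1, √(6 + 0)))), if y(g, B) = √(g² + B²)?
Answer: 16964*√7 ≈ 44883.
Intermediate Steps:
c(f) = 2 (c(f) = 2*(f/f) = 2*1 = 2)
y(g, B) = √(B² + g²)
8482*(c(-5)*(0 + y(1, √(6 + 0)))) = 8482*(2*(0 + √((√(6 + 0))² + 1²))) = 8482*(2*(0 + √((√6)² + 1))) = 8482*(2*(0 + √(6 + 1))) = 8482*(2*(0 + √7)) = 8482*(2*√7) = 16964*√7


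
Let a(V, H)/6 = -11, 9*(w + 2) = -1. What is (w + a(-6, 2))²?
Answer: 375769/81 ≈ 4639.1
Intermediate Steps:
w = -19/9 (w = -2 + (⅑)*(-1) = -2 - ⅑ = -19/9 ≈ -2.1111)
a(V, H) = -66 (a(V, H) = 6*(-11) = -66)
(w + a(-6, 2))² = (-19/9 - 66)² = (-613/9)² = 375769/81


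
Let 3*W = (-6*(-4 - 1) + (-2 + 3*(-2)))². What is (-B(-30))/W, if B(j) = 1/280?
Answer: -3/135520 ≈ -2.2137e-5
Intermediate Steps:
B(j) = 1/280
W = 484/3 (W = (-6*(-4 - 1) + (-2 + 3*(-2)))²/3 = (-6*(-5) + (-2 - 6))²/3 = (30 - 8)²/3 = (⅓)*22² = (⅓)*484 = 484/3 ≈ 161.33)
(-B(-30))/W = (-1*1/280)/(484/3) = -1/280*3/484 = -3/135520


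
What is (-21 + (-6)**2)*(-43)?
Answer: -645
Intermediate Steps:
(-21 + (-6)**2)*(-43) = (-21 + 36)*(-43) = 15*(-43) = -645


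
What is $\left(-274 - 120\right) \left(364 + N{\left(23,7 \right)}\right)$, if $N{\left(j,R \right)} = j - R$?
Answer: $-149720$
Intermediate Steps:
$\left(-274 - 120\right) \left(364 + N{\left(23,7 \right)}\right) = \left(-274 - 120\right) \left(364 + \left(23 - 7\right)\right) = - 394 \left(364 + 16\right) = \left(-394\right) 380 = -149720$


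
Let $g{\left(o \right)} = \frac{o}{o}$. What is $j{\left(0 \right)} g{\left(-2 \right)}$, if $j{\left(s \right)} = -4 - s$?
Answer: $-4$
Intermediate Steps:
$g{\left(o \right)} = 1$
$j{\left(0 \right)} g{\left(-2 \right)} = \left(-4 - 0\right) 1 = \left(-4 + 0\right) 1 = \left(-4\right) 1 = -4$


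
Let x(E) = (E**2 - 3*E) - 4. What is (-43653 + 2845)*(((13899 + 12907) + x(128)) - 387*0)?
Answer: -1746664016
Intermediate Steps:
x(E) = -4 + E**2 - 3*E
(-43653 + 2845)*(((13899 + 12907) + x(128)) - 387*0) = (-43653 + 2845)*(((13899 + 12907) + (-4 + 128**2 - 3*128)) - 387*0) = -40808*((26806 + (-4 + 16384 - 384)) + 0) = -40808*((26806 + 15996) + 0) = -40808*(42802 + 0) = -40808*42802 = -1746664016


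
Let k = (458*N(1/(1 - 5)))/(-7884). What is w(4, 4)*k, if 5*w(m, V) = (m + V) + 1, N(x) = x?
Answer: 229/8760 ≈ 0.026142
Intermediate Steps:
w(m, V) = 1/5 + V/5 + m/5 (w(m, V) = ((m + V) + 1)/5 = ((V + m) + 1)/5 = (1 + V + m)/5 = 1/5 + V/5 + m/5)
k = 229/15768 (k = (458/(1 - 5))/(-7884) = (458/(-4))*(-1/7884) = (458*(-1/4))*(-1/7884) = -229/2*(-1/7884) = 229/15768 ≈ 0.014523)
w(4, 4)*k = (1/5 + (1/5)*4 + (1/5)*4)*(229/15768) = (1/5 + 4/5 + 4/5)*(229/15768) = (9/5)*(229/15768) = 229/8760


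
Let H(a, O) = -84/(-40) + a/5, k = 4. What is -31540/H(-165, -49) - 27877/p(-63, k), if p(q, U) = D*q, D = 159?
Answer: 1055991931/1031751 ≈ 1023.5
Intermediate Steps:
H(a, O) = 21/10 + a/5 (H(a, O) = -84*(-1/40) + a*(1/5) = 21/10 + a/5)
p(q, U) = 159*q
-31540/H(-165, -49) - 27877/p(-63, k) = -31540/(21/10 + (1/5)*(-165)) - 27877/(159*(-63)) = -31540/(21/10 - 33) - 27877/(-10017) = -31540/(-309/10) - 27877*(-1/10017) = -31540*(-10/309) + 27877/10017 = 315400/309 + 27877/10017 = 1055991931/1031751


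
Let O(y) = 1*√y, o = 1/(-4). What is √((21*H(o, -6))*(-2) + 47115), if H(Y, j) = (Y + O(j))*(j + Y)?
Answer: √(752790 + 4200*I*√6)/4 ≈ 216.91 + 1.4821*I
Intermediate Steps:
o = -¼ ≈ -0.25000
O(y) = √y
H(Y, j) = (Y + j)*(Y + √j) (H(Y, j) = (Y + √j)*(j + Y) = (Y + √j)*(Y + j) = (Y + j)*(Y + √j))
√((21*H(o, -6))*(-2) + 47115) = √((21*((-¼)² + (-6)^(3/2) - ¼*(-6) - I*√6/4))*(-2) + 47115) = √((21*(1/16 - 6*I*√6 + 3/2 - I*√6/4))*(-2) + 47115) = √((21*(25/16 - 25*I*√6/4))*(-2) + 47115) = √((525/16 - 525*I*√6/4)*(-2) + 47115) = √((-525/8 + 525*I*√6/2) + 47115) = √(376395/8 + 525*I*√6/2)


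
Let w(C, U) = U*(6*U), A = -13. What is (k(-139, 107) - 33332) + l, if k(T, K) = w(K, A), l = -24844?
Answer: -57162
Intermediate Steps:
w(C, U) = 6*U²
k(T, K) = 1014 (k(T, K) = 6*(-13)² = 6*169 = 1014)
(k(-139, 107) - 33332) + l = (1014 - 33332) - 24844 = -32318 - 24844 = -57162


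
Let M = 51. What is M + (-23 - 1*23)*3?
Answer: -87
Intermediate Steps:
M + (-23 - 1*23)*3 = 51 + (-23 - 1*23)*3 = 51 + (-23 - 23)*3 = 51 - 46*3 = 51 - 138 = -87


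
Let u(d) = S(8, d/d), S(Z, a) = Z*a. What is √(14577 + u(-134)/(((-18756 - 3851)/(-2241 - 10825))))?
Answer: √3373619041/481 ≈ 120.75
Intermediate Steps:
u(d) = 8 (u(d) = 8*(d/d) = 8*1 = 8)
√(14577 + u(-134)/(((-18756 - 3851)/(-2241 - 10825)))) = √(14577 + 8/(((-18756 - 3851)/(-2241 - 10825)))) = √(14577 + 8/((-22607/(-13066)))) = √(14577 + 8/((-22607*(-1/13066)))) = √(14577 + 8/(481/278)) = √(14577 + 8*(278/481)) = √(14577 + 2224/481) = √(7013761/481) = √3373619041/481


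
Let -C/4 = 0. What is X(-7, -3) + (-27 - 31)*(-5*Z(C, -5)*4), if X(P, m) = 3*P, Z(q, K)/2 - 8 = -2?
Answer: 13899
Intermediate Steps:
C = 0 (C = -4*0 = 0)
Z(q, K) = 12 (Z(q, K) = 16 + 2*(-2) = 16 - 4 = 12)
X(-7, -3) + (-27 - 31)*(-5*Z(C, -5)*4) = 3*(-7) + (-27 - 31)*(-5*12*4) = -21 - (-3480)*4 = -21 - 58*(-240) = -21 + 13920 = 13899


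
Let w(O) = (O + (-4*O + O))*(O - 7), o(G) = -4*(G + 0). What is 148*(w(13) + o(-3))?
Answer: -21312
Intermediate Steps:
o(G) = -4*G
w(O) = -2*O*(-7 + O) (w(O) = (O - 3*O)*(-7 + O) = (-2*O)*(-7 + O) = -2*O*(-7 + O))
148*(w(13) + o(-3)) = 148*(2*13*(7 - 1*13) - 4*(-3)) = 148*(2*13*(7 - 13) + 12) = 148*(2*13*(-6) + 12) = 148*(-156 + 12) = 148*(-144) = -21312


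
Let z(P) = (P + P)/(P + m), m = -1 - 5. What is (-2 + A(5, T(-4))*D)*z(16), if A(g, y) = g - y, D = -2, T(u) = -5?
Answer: -352/5 ≈ -70.400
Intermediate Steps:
m = -6
z(P) = 2*P/(-6 + P) (z(P) = (P + P)/(P - 6) = (2*P)/(-6 + P) = 2*P/(-6 + P))
(-2 + A(5, T(-4))*D)*z(16) = (-2 + (5 - 1*(-5))*(-2))*(2*16/(-6 + 16)) = (-2 + (5 + 5)*(-2))*(2*16/10) = (-2 + 10*(-2))*(2*16*(⅒)) = (-2 - 20)*(16/5) = -22*16/5 = -352/5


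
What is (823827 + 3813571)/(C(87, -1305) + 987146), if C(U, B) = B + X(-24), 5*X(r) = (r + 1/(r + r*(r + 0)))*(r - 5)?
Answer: 12799218480/2721305323 ≈ 4.7033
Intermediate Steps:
X(r) = (-5 + r)*(r + 1/(r + r**2))/5 (X(r) = ((r + 1/(r + r*(r + 0)))*(r - 5))/5 = ((r + 1/(r + r*r))*(-5 + r))/5 = ((r + 1/(r + r**2))*(-5 + r))/5 = ((-5 + r)*(r + 1/(r + r**2)))/5 = (-5 + r)*(r + 1/(r + r**2))/5)
C(U, B) = 384163/2760 + B (C(U, B) = B + (1/5)*(-5 - 24 + (-24)**4 - 5*(-24)**2 - 4*(-24)**3)/(-24*(1 - 24)) = B + (1/5)*(-1/24)*(-5 - 24 + 331776 - 5*576 - 4*(-13824))/(-23) = B + (1/5)*(-1/24)*(-1/23)*(-5 - 24 + 331776 - 2880 + 55296) = B + (1/5)*(-1/24)*(-1/23)*384163 = B + 384163/2760 = 384163/2760 + B)
(823827 + 3813571)/(C(87, -1305) + 987146) = (823827 + 3813571)/((384163/2760 - 1305) + 987146) = 4637398/(-3217637/2760 + 987146) = 4637398/(2721305323/2760) = 4637398*(2760/2721305323) = 12799218480/2721305323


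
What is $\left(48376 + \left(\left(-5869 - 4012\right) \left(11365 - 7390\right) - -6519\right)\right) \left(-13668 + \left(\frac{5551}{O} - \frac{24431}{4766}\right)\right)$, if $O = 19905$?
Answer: $\frac{5087516167260604832}{9486723} \approx 5.3628 \cdot 10^{11}$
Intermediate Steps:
$\left(48376 + \left(\left(-5869 - 4012\right) \left(11365 - 7390\right) - -6519\right)\right) \left(-13668 + \left(\frac{5551}{O} - \frac{24431}{4766}\right)\right) = \left(48376 + \left(\left(-5869 - 4012\right) \left(11365 - 7390\right) - -6519\right)\right) \left(-13668 + \left(\frac{5551}{19905} - \frac{24431}{4766}\right)\right) = \left(48376 + \left(\left(-9881\right) 3975 + 6519\right)\right) \left(-13668 + \left(5551 \cdot \frac{1}{19905} - \frac{24431}{4766}\right)\right) = \left(48376 + \left(-39276975 + 6519\right)\right) \left(-13668 + \left(\frac{5551}{19905} - \frac{24431}{4766}\right)\right) = \left(48376 - 39270456\right) \left(-13668 - \frac{459842989}{94867230}\right) = \left(-39222080\right) \left(- \frac{1297105142629}{94867230}\right) = \frac{5087516167260604832}{9486723}$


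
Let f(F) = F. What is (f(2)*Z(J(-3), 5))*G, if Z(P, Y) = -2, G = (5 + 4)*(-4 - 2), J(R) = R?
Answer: 216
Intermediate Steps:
G = -54 (G = 9*(-6) = -54)
(f(2)*Z(J(-3), 5))*G = (2*(-2))*(-54) = -4*(-54) = 216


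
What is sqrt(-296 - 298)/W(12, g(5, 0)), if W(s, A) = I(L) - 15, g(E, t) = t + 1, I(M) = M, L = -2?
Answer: -3*I*sqrt(66)/17 ≈ -1.4337*I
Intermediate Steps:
g(E, t) = 1 + t
W(s, A) = -17 (W(s, A) = -2 - 15 = -17)
sqrt(-296 - 298)/W(12, g(5, 0)) = sqrt(-296 - 298)/(-17) = sqrt(-594)*(-1/17) = (3*I*sqrt(66))*(-1/17) = -3*I*sqrt(66)/17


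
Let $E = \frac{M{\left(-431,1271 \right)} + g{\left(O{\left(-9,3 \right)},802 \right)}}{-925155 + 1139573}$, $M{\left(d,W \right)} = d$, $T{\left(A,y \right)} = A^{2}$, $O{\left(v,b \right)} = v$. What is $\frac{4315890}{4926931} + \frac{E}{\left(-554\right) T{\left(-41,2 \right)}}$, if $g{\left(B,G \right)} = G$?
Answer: $\frac{861805150386282079}{983818985285475292} \approx 0.87598$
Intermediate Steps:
$E = \frac{371}{214418}$ ($E = \frac{-431 + 802}{-925155 + 1139573} = \frac{371}{214418} \approx 0.0017303$)
$\frac{4315890}{4926931} + \frac{E}{\left(-554\right) T{\left(-41,2 \right)}} = \frac{4315890}{4926931} + \frac{371}{214418 \left(- 554 \left(-41\right)^{2}\right)} = 4315890 \cdot \frac{1}{4926931} + \frac{371}{214418 \left(\left(-554\right) 1681\right)} = \frac{4315890}{4926931} + \frac{371}{214418 \left(-931274\right)} = \frac{4315890}{4926931} + \frac{371}{214418} \left(- \frac{1}{931274}\right) = \frac{4315890}{4926931} - \frac{371}{199681908532} = \frac{861805150386282079}{983818985285475292}$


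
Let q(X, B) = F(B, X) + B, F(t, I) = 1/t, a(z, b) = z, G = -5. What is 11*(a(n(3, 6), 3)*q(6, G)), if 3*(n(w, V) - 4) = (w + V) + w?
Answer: -2288/5 ≈ -457.60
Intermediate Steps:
n(w, V) = 4 + V/3 + 2*w/3 (n(w, V) = 4 + ((w + V) + w)/3 = 4 + ((V + w) + w)/3 = 4 + (V + 2*w)/3 = 4 + (V/3 + 2*w/3) = 4 + V/3 + 2*w/3)
q(X, B) = B + 1/B (q(X, B) = 1/B + B = B + 1/B)
11*(a(n(3, 6), 3)*q(6, G)) = 11*((4 + (⅓)*6 + (⅔)*3)*(-5 + 1/(-5))) = 11*((4 + 2 + 2)*(-5 - ⅕)) = 11*(8*(-26/5)) = 11*(-208/5) = -2288/5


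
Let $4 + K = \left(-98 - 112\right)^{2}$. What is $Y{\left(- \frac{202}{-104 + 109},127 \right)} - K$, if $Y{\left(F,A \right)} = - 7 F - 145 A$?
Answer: $- \frac{311141}{5} \approx -62228.0$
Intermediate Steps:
$K = 44096$ ($K = -4 + \left(-98 - 112\right)^{2} = -4 + \left(-210\right)^{2} = -4 + 44100 = 44096$)
$Y{\left(F,A \right)} = - 145 A - 7 F$
$Y{\left(- \frac{202}{-104 + 109},127 \right)} - K = \left(\left(-145\right) 127 - 7 \left(- \frac{202}{-104 + 109}\right)\right) - 44096 = \left(-18415 - 7 \left(- \frac{202}{5}\right)\right) - 44096 = \left(-18415 - 7 \left(\left(-202\right) \frac{1}{5}\right)\right) - 44096 = \left(-18415 - - \frac{1414}{5}\right) - 44096 = \left(-18415 + \frac{1414}{5}\right) - 44096 = - \frac{90661}{5} - 44096 = - \frac{311141}{5}$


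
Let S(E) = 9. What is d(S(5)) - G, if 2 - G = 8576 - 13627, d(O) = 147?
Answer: -4906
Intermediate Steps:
G = 5053 (G = 2 - (8576 - 13627) = 2 - 1*(-5051) = 2 + 5051 = 5053)
d(S(5)) - G = 147 - 1*5053 = 147 - 5053 = -4906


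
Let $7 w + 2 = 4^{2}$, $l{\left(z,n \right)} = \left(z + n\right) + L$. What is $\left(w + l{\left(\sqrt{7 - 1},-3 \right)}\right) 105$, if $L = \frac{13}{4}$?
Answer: $\frac{945}{4} + 105 \sqrt{6} \approx 493.45$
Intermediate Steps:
$L = \frac{13}{4}$ ($L = 13 \cdot \frac{1}{4} = \frac{13}{4} \approx 3.25$)
$l{\left(z,n \right)} = \frac{13}{4} + n + z$ ($l{\left(z,n \right)} = \left(z + n\right) + \frac{13}{4} = \left(n + z\right) + \frac{13}{4} = \frac{13}{4} + n + z$)
$w = 2$ ($w = - \frac{2}{7} + \frac{4^{2}}{7} = - \frac{2}{7} + \frac{1}{7} \cdot 16 = - \frac{2}{7} + \frac{16}{7} = 2$)
$\left(w + l{\left(\sqrt{7 - 1},-3 \right)}\right) 105 = \left(2 + \left(\frac{13}{4} - 3 + \sqrt{7 - 1}\right)\right) 105 = \left(2 + \left(\frac{13}{4} - 3 + \sqrt{6}\right)\right) 105 = \left(2 + \left(\frac{1}{4} + \sqrt{6}\right)\right) 105 = \left(\frac{9}{4} + \sqrt{6}\right) 105 = \frac{945}{4} + 105 \sqrt{6}$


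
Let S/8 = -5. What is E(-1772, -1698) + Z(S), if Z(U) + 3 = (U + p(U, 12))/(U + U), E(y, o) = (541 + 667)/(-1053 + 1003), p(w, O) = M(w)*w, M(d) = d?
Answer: -2333/50 ≈ -46.660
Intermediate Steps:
S = -40 (S = 8*(-5) = -40)
p(w, O) = w**2 (p(w, O) = w*w = w**2)
E(y, o) = -604/25 (E(y, o) = 1208/(-50) = 1208*(-1/50) = -604/25)
Z(U) = -3 + (U + U**2)/(2*U) (Z(U) = -3 + (U + U**2)/(U + U) = -3 + (U + U**2)/((2*U)) = -3 + (U + U**2)*(1/(2*U)) = -3 + (U + U**2)/(2*U))
E(-1772, -1698) + Z(S) = -604/25 + (-5/2 + (1/2)*(-40)) = -604/25 + (-5/2 - 20) = -604/25 - 45/2 = -2333/50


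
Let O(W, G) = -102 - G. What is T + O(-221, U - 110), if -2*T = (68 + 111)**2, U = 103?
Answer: -32231/2 ≈ -16116.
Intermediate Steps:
T = -32041/2 (T = -(68 + 111)**2/2 = -1/2*179**2 = -1/2*32041 = -32041/2 ≈ -16021.)
T + O(-221, U - 110) = -32041/2 + (-102 - (103 - 110)) = -32041/2 + (-102 - 1*(-7)) = -32041/2 + (-102 + 7) = -32041/2 - 95 = -32231/2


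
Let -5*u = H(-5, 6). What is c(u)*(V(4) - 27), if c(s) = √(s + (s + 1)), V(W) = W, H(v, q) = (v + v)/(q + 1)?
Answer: -23*√77/7 ≈ -28.832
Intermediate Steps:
H(v, q) = 2*v/(1 + q) (H(v, q) = (2*v)/(1 + q) = 2*v/(1 + q))
u = 2/7 (u = -2*(-5)/(5*(1 + 6)) = -2*(-5)/(5*7) = -⅕*(-10/7) = 2/7 ≈ 0.28571)
c(s) = √(1 + 2*s) (c(s) = √(s + (1 + s)) = √(1 + 2*s))
c(u)*(V(4) - 27) = √(1 + 2*(2/7))*(4 - 27) = √(1 + 4/7)*(-23) = √(11/7)*(-23) = (√77/7)*(-23) = -23*√77/7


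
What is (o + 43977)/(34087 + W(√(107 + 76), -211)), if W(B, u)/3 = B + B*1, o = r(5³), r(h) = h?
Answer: 1503304874/1161916981 - 264612*√183/1161916981 ≈ 1.2907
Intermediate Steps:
o = 125 (o = 5³ = 125)
W(B, u) = 6*B (W(B, u) = 3*(B + B*1) = 3*(B + B) = 3*(2*B) = 6*B)
(o + 43977)/(34087 + W(√(107 + 76), -211)) = (125 + 43977)/(34087 + 6*√(107 + 76)) = 44102/(34087 + 6*√183)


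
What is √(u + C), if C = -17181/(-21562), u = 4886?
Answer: √2271968814506/21562 ≈ 69.906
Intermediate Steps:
C = 17181/21562 (C = -17181*(-1/21562) = 17181/21562 ≈ 0.79682)
√(u + C) = √(4886 + 17181/21562) = √(105369113/21562) = √2271968814506/21562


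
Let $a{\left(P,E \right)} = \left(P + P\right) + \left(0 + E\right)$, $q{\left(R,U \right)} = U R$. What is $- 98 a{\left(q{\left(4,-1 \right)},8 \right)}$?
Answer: $0$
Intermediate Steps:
$q{\left(R,U \right)} = R U$
$a{\left(P,E \right)} = E + 2 P$ ($a{\left(P,E \right)} = 2 P + E = E + 2 P$)
$- 98 a{\left(q{\left(4,-1 \right)},8 \right)} = - 98 \left(8 + 2 \cdot 4 \left(-1\right)\right) = - 98 \left(8 + 2 \left(-4\right)\right) = - 98 \left(8 - 8\right) = \left(-98\right) 0 = 0$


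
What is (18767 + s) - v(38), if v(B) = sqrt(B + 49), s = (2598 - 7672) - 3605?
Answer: 10088 - sqrt(87) ≈ 10079.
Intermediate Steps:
s = -8679 (s = -5074 - 3605 = -8679)
v(B) = sqrt(49 + B)
(18767 + s) - v(38) = (18767 - 8679) - sqrt(49 + 38) = 10088 - sqrt(87)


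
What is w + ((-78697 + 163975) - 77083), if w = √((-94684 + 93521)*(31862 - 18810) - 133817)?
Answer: 8195 + 9*I*√189053 ≈ 8195.0 + 3913.2*I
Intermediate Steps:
w = 9*I*√189053 (w = √(-1163*13052 - 133817) = √(-15179476 - 133817) = √(-15313293) = 9*I*√189053 ≈ 3913.2*I)
w + ((-78697 + 163975) - 77083) = 9*I*√189053 + ((-78697 + 163975) - 77083) = 9*I*√189053 + (85278 - 77083) = 9*I*√189053 + 8195 = 8195 + 9*I*√189053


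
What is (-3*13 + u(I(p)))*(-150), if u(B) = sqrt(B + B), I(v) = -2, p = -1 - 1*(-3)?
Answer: 5850 - 300*I ≈ 5850.0 - 300.0*I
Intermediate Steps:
p = 2 (p = -1 + 3 = 2)
u(B) = sqrt(2)*sqrt(B) (u(B) = sqrt(2*B) = sqrt(2)*sqrt(B))
(-3*13 + u(I(p)))*(-150) = (-3*13 + sqrt(2)*sqrt(-2))*(-150) = (-39 + sqrt(2)*(I*sqrt(2)))*(-150) = (-39 + 2*I)*(-150) = 5850 - 300*I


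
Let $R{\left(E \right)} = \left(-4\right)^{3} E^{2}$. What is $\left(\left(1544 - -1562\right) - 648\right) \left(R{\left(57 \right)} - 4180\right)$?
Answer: $-521381128$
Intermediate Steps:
$R{\left(E \right)} = - 64 E^{2}$
$\left(\left(1544 - -1562\right) - 648\right) \left(R{\left(57 \right)} - 4180\right) = \left(\left(1544 - -1562\right) - 648\right) \left(- 64 \cdot 57^{2} - 4180\right) = \left(\left(1544 + 1562\right) - 648\right) \left(\left(-64\right) 3249 - 4180\right) = \left(3106 - 648\right) \left(-207936 - 4180\right) = 2458 \left(-212116\right) = -521381128$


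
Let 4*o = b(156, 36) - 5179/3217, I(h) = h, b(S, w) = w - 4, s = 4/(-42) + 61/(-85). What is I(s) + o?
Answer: 155839057/22969380 ≈ 6.7846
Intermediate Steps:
s = -1451/1785 (s = 4*(-1/42) + 61*(-1/85) = -2/21 - 61/85 = -1451/1785 ≈ -0.81289)
b(S, w) = -4 + w
o = 97765/12868 (o = ((-4 + 36) - 5179/3217)/4 = (32 - 5179*1/3217)/4 = (32 - 5179/3217)/4 = (¼)*(97765/3217) = 97765/12868 ≈ 7.5975)
I(s) + o = -1451/1785 + 97765/12868 = 155839057/22969380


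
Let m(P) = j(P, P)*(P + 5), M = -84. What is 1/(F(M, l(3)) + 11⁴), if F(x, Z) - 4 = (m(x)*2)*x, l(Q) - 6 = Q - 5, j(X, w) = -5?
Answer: -1/51715 ≈ -1.9337e-5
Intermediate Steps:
l(Q) = 1 + Q (l(Q) = 6 + (Q - 5) = 6 + (-5 + Q) = 1 + Q)
m(P) = -25 - 5*P (m(P) = -5*(P + 5) = -5*(5 + P) = -25 - 5*P)
F(x, Z) = 4 + x*(-50 - 10*x) (F(x, Z) = 4 + ((-25 - 5*x)*2)*x = 4 + (-50 - 10*x)*x = 4 + x*(-50 - 10*x))
1/(F(M, l(3)) + 11⁴) = 1/((4 - 50*(-84) - 10*(-84)²) + 11⁴) = 1/((4 + 4200 - 10*7056) + 14641) = 1/((4 + 4200 - 70560) + 14641) = 1/(-66356 + 14641) = 1/(-51715) = -1/51715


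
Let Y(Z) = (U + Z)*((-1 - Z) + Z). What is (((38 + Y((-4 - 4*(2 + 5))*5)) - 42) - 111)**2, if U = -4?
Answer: 2401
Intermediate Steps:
Y(Z) = 4 - Z (Y(Z) = (-4 + Z)*((-1 - Z) + Z) = (-4 + Z)*(-1) = 4 - Z)
(((38 + Y((-4 - 4*(2 + 5))*5)) - 42) - 111)**2 = (((38 + (4 - (-4 - 4*(2 + 5))*5)) - 42) - 111)**2 = (((38 + (4 - (-4 - 4*7)*5)) - 42) - 111)**2 = (((38 + (4 - (-4 - 28)*5)) - 42) - 111)**2 = (((38 + (4 - (-32)*5)) - 42) - 111)**2 = (((38 + (4 - 1*(-160))) - 42) - 111)**2 = (((38 + (4 + 160)) - 42) - 111)**2 = (((38 + 164) - 42) - 111)**2 = ((202 - 42) - 111)**2 = (160 - 111)**2 = 49**2 = 2401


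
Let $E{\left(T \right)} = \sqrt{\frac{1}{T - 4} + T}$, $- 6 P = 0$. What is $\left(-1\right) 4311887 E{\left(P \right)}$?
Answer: $- \frac{4311887 i}{2} \approx - 2.1559 \cdot 10^{6} i$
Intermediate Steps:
$P = 0$ ($P = \left(- \frac{1}{6}\right) 0 = 0$)
$E{\left(T \right)} = \sqrt{T + \frac{1}{-4 + T}}$ ($E{\left(T \right)} = \sqrt{\frac{1}{-4 + T} + T} = \sqrt{T + \frac{1}{-4 + T}}$)
$\left(-1\right) 4311887 E{\left(P \right)} = \left(-1\right) 4311887 \sqrt{\frac{1 + 0 \left(-4 + 0\right)}{-4 + 0}} = - 4311887 \sqrt{\frac{1 + 0 \left(-4\right)}{-4}} = - 4311887 \sqrt{- \frac{1 + 0}{4}} = - 4311887 \sqrt{\left(- \frac{1}{4}\right) 1} = - 4311887 \sqrt{- \frac{1}{4}} = - 4311887 \frac{i}{2} = - \frac{4311887 i}{2}$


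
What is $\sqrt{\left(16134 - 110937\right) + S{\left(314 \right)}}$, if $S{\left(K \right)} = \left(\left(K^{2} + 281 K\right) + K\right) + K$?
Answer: $3 \sqrt{10295} \approx 304.39$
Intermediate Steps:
$S{\left(K \right)} = K^{2} + 283 K$ ($S{\left(K \right)} = \left(K^{2} + 282 K\right) + K = K^{2} + 283 K$)
$\sqrt{\left(16134 - 110937\right) + S{\left(314 \right)}} = \sqrt{\left(16134 - 110937\right) + 314 \left(283 + 314\right)} = \sqrt{-94803 + 314 \cdot 597} = \sqrt{-94803 + 187458} = \sqrt{92655} = 3 \sqrt{10295}$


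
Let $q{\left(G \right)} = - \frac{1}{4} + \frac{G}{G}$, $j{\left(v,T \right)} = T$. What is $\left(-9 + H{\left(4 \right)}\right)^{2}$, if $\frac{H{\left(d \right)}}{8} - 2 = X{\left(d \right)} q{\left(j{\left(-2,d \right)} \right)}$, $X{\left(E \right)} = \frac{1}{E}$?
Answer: $\frac{289}{4} \approx 72.25$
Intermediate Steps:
$q{\left(G \right)} = \frac{3}{4}$ ($q{\left(G \right)} = \left(-1\right) \frac{1}{4} + 1 = - \frac{1}{4} + 1 = \frac{3}{4}$)
$H{\left(d \right)} = 16 + \frac{6}{d}$ ($H{\left(d \right)} = 16 + 8 \frac{1}{d} \frac{3}{4} = 16 + 8 \frac{3}{4 d} = 16 + \frac{6}{d}$)
$\left(-9 + H{\left(4 \right)}\right)^{2} = \left(-9 + \left(16 + \frac{6}{4}\right)\right)^{2} = \left(-9 + \left(16 + 6 \cdot \frac{1}{4}\right)\right)^{2} = \left(-9 + \left(16 + \frac{3}{2}\right)\right)^{2} = \left(-9 + \frac{35}{2}\right)^{2} = \left(\frac{17}{2}\right)^{2} = \frac{289}{4}$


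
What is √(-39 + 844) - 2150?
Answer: -2150 + √805 ≈ -2121.6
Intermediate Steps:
√(-39 + 844) - 2150 = √805 - 2150 = -2150 + √805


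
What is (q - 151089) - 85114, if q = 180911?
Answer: -55292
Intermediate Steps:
(q - 151089) - 85114 = (180911 - 151089) - 85114 = 29822 - 85114 = -55292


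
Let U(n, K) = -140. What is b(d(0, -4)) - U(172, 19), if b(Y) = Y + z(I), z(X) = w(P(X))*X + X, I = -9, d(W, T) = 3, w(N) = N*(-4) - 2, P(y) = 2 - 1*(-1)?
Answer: 260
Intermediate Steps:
P(y) = 3 (P(y) = 2 + 1 = 3)
w(N) = -2 - 4*N (w(N) = -4*N - 2 = -2 - 4*N)
z(X) = -13*X (z(X) = (-2 - 4*3)*X + X = (-2 - 12)*X + X = -14*X + X = -13*X)
b(Y) = 117 + Y (b(Y) = Y - 13*(-9) = Y + 117 = 117 + Y)
b(d(0, -4)) - U(172, 19) = (117 + 3) - 1*(-140) = 120 + 140 = 260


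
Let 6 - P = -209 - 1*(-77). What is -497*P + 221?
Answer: -68365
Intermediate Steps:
P = 138 (P = 6 - (-209 - 1*(-77)) = 6 - (-209 + 77) = 6 - 1*(-132) = 6 + 132 = 138)
-497*P + 221 = -497*138 + 221 = -68586 + 221 = -68365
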